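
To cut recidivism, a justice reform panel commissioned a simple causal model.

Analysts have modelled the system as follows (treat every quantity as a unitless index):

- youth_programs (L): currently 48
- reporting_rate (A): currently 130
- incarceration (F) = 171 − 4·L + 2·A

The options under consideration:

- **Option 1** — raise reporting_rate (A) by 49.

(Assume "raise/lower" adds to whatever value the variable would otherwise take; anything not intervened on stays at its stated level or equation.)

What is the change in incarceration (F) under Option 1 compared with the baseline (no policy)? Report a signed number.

Baseline:
  L = 48
  A = 130
  F = 171 − 4·48 + 2·130 = 239
Option 1 (A + 49):
  L = 48
  A = 130 + 49 = 179
  F = 171 − 4·48 + 2·179 = 337
Change in F: 337 − 239 = 98

98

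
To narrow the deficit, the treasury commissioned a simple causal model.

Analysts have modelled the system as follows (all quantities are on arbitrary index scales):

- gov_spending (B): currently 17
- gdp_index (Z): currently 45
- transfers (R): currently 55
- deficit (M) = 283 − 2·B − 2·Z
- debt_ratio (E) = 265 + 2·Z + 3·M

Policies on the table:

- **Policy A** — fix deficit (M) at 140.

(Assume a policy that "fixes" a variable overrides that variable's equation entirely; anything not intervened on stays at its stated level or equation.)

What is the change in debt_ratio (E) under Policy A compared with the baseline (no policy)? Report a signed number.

Baseline:
  B = 17
  Z = 45
  M = 283 − 2·17 − 2·45 = 159
  E = 265 + 2·45 + 3·159 = 832
Policy A (M := 140):
  B = 17
  Z = 45
  M = 140
  E = 265 + 2·45 + 3·140 = 775
Change in E: 775 − 832 = -57

-57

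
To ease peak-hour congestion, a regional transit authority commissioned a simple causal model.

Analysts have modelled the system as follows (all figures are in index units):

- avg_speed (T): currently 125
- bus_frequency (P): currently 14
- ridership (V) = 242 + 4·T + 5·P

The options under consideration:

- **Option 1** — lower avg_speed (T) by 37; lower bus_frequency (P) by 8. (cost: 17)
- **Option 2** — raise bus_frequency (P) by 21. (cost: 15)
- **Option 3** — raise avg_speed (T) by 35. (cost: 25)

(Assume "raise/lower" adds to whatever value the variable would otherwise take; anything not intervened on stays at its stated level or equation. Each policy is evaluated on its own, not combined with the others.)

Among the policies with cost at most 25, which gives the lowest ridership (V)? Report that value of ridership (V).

Option 1 (T − 37, P − 8):
  T = 125 − 37 = 88
  P = 14 − 8 = 6
  V = 242 + 4·88 + 5·6 = 624
Option 2 (P + 21):
  T = 125
  P = 14 + 21 = 35
  V = 242 + 4·125 + 5·35 = 917
Option 3 (T + 35):
  T = 125 + 35 = 160
  P = 14
  V = 242 + 4·160 + 5·14 = 952
Comparing — Option 1: V=624, Option 2: V=917, Option 3: V=952. Lowest is 624 (Option 1).

624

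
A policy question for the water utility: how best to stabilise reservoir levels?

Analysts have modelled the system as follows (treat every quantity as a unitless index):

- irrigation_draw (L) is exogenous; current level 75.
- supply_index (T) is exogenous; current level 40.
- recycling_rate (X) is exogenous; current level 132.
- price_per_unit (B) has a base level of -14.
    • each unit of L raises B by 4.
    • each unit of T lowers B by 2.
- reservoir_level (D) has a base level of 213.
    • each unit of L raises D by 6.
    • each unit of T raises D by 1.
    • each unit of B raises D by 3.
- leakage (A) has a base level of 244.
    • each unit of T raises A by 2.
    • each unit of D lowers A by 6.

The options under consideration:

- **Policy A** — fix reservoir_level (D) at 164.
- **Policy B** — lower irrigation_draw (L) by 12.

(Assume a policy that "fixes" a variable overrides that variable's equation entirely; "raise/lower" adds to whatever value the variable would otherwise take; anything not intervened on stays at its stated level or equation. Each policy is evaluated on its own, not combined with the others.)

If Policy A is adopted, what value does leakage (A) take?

-660

Policy A (D := 164):
  L = 75
  T = 40
  B = -14 + 4·75 − 2·40 = 206
  D = 164
  A = 244 + 2·40 − 6·164 = -660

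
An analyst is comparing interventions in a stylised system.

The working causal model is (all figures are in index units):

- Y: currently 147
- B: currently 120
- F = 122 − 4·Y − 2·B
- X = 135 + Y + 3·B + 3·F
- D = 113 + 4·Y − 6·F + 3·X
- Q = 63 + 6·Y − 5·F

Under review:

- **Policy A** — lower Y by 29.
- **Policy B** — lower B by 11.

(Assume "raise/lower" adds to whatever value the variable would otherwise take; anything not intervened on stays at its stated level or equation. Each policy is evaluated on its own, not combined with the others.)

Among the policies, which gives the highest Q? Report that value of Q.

4365

Policy A (Y − 29):
  Y = 147 − 29 = 118
  B = 120
  F = 122 − 4·118 − 2·120 = -590
  Q = 63 + 6·118 − 5·(-590) = 3721
Policy B (B − 11):
  Y = 147
  B = 120 − 11 = 109
  F = 122 − 4·147 − 2·109 = -684
  Q = 63 + 6·147 − 5·(-684) = 4365
Comparing — Policy A: Q=3721, Policy B: Q=4365. Highest is 4365 (Policy B).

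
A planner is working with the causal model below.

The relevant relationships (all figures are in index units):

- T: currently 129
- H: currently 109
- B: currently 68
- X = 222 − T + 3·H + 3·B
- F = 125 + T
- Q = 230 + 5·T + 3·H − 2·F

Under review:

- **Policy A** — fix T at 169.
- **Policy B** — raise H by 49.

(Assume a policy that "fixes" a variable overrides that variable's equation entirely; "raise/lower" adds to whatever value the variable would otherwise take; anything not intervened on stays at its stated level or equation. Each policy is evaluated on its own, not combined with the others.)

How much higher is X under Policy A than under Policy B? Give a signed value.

-187

Policy A (T := 169):
  T = 169
  H = 109
  B = 68
  X = 222 − 169 + 3·109 + 3·68 = 584
Policy B (H + 49):
  T = 129
  H = 109 + 49 = 158
  B = 68
  X = 222 − 129 + 3·158 + 3·68 = 771
X: 584 − 771 = -187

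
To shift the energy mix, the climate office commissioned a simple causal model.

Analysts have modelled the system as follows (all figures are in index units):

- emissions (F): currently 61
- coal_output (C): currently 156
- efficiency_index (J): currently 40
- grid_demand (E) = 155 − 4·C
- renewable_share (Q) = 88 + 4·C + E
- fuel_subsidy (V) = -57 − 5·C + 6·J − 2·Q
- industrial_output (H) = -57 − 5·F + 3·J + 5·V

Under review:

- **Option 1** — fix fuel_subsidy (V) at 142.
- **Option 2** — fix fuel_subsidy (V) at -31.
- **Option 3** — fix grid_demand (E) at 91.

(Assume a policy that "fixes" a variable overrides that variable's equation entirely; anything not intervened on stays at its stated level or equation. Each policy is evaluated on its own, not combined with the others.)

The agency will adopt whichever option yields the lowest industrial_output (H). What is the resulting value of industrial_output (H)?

-11257

Option 1 (V := 142):
  F = 61
  C = 156
  J = 40
  E = 155 − 4·156 = -469
  Q = 88 + 4·156 + (-469) = 243
  V = 142
  H = -57 − 5·61 + 3·40 + 5·142 = 468
Option 2 (V := -31):
  F = 61
  C = 156
  J = 40
  E = 155 − 4·156 = -469
  Q = 88 + 4·156 + (-469) = 243
  V = -31
  H = -57 − 5·61 + 3·40 + 5·(-31) = -397
Option 3 (E := 91):
  F = 61
  C = 156
  J = 40
  E = 91
  Q = 88 + 4·156 + 91 = 803
  V = -57 − 5·156 + 6·40 − 2·803 = -2203
  H = -57 − 5·61 + 3·40 + 5·(-2203) = -11257
Comparing — Option 1: H=468, Option 2: H=-397, Option 3: H=-11257. Lowest is -11257 (Option 3).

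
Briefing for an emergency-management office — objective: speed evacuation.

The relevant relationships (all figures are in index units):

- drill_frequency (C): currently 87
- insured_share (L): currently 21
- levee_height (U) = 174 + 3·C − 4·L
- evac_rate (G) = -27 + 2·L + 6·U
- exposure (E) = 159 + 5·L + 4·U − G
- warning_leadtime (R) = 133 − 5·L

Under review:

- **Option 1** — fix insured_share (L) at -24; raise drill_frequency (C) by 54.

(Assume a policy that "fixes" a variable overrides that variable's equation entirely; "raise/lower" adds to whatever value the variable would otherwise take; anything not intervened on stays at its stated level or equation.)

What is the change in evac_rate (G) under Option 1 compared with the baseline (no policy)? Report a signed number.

Baseline:
  C = 87
  L = 21
  U = 174 + 3·87 − 4·21 = 351
  G = -27 + 2·21 + 6·351 = 2121
Option 1 (L := -24, C + 54):
  C = 87 + 54 = 141
  L = -24
  U = 174 + 3·141 − 4·(-24) = 693
  G = -27 + 2·(-24) + 6·693 = 4083
Change in G: 4083 − 2121 = 1962

1962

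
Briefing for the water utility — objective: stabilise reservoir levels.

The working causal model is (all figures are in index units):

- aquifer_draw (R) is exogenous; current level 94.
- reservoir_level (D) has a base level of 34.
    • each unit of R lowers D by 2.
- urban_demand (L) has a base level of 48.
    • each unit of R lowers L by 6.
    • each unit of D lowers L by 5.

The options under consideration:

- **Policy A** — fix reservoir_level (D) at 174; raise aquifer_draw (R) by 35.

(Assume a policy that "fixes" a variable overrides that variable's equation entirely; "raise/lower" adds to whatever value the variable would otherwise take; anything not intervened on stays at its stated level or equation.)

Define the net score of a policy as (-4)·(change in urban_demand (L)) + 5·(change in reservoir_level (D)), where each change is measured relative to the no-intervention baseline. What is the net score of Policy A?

Baseline:
  R = 94
  D = 34 − 2·94 = -154
  L = 48 − 6·94 − 5·(-154) = 254
Policy A (D := 174, R + 35):
  R = 94 + 35 = 129
  D = 174
  L = 48 − 6·129 − 5·174 = -1596
ΔL = -1596 − 254 = -1850; ΔD = 174 − (-154) = 328
Score = (-4)·(-1850) + 5·328 = 9040

9040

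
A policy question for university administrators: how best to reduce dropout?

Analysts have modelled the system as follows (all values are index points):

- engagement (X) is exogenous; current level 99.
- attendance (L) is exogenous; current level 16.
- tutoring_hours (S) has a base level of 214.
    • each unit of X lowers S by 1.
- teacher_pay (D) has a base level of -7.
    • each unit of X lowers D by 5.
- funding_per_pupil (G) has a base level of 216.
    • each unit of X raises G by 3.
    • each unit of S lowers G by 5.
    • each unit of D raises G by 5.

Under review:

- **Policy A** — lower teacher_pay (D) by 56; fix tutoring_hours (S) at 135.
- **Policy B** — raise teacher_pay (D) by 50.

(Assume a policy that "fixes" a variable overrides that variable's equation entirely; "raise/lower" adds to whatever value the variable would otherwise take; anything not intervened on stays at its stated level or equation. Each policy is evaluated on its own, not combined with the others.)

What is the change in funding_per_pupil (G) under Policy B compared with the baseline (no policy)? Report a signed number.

Baseline:
  X = 99
  S = 214 − 99 = 115
  D = -7 − 5·99 = -502
  G = 216 + 3·99 − 5·115 + 5·(-502) = -2572
Policy B (D + 50):
  X = 99
  S = 214 − 99 = 115
  D = -7 − 5·99 (+50 from intervention) = -452
  G = 216 + 3·99 − 5·115 + 5·(-452) = -2322
Change in G: -2322 − (-2572) = 250

250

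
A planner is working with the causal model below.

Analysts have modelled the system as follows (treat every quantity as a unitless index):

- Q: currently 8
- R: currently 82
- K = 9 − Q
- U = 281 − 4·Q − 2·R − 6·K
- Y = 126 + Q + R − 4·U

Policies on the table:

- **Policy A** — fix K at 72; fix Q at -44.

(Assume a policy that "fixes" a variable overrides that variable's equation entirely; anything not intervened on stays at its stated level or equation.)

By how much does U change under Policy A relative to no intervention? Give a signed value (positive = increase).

-218

Baseline:
  Q = 8
  R = 82
  K = 9 − 8 = 1
  U = 281 − 4·8 − 2·82 − 6·1 = 79
Policy A (K := 72, Q := -44):
  Q = -44
  R = 82
  K = 72
  U = 281 − 4·(-44) − 2·82 − 6·72 = -139
Change in U: -139 − 79 = -218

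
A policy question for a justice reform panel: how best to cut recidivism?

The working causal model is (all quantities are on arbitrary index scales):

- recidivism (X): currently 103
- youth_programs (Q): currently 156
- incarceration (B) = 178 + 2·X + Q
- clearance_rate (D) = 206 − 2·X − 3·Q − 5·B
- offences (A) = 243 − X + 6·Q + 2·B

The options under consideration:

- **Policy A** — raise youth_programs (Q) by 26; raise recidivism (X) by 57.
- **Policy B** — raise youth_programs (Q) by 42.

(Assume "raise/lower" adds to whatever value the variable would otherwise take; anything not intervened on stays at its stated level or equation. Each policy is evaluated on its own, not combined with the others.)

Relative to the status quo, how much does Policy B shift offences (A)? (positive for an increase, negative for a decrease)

336

Baseline:
  X = 103
  Q = 156
  B = 178 + 2·103 + 156 = 540
  A = 243 − 103 + 6·156 + 2·540 = 2156
Policy B (Q + 42):
  X = 103
  Q = 156 + 42 = 198
  B = 178 + 2·103 + 198 = 582
  A = 243 − 103 + 6·198 + 2·582 = 2492
Change in A: 2492 − 2156 = 336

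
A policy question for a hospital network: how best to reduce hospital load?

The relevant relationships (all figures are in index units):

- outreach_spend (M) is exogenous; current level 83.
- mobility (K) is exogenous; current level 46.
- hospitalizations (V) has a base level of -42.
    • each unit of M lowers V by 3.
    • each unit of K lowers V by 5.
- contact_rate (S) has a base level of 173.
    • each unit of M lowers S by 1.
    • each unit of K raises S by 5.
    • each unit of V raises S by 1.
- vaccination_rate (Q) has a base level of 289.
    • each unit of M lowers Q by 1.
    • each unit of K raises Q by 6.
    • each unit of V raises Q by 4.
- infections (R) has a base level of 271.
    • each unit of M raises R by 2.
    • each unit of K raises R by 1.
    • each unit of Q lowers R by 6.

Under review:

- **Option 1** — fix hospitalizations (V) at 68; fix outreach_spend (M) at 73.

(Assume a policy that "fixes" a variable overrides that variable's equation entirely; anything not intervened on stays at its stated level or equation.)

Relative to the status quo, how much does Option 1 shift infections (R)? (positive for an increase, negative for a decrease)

-14216

Baseline:
  M = 83
  K = 46
  V = -42 − 3·83 − 5·46 = -521
  Q = 289 − 83 + 6·46 + 4·(-521) = -1602
  R = 271 + 2·83 + 46 − 6·(-1602) = 10095
Option 1 (V := 68, M := 73):
  M = 73
  K = 46
  V = 68
  Q = 289 − 73 + 6·46 + 4·68 = 764
  R = 271 + 2·73 + 46 − 6·764 = -4121
Change in R: -4121 − 10095 = -14216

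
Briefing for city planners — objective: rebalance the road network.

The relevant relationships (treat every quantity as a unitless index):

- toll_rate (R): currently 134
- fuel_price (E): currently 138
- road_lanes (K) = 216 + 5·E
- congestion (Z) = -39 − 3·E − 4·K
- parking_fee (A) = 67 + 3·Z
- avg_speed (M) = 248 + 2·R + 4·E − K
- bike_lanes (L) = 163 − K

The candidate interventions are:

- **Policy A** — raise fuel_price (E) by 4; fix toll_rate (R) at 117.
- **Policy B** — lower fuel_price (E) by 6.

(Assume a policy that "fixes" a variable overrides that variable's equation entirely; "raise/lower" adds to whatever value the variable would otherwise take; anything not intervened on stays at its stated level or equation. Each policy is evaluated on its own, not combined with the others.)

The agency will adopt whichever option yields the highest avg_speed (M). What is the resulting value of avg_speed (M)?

168

Policy A (E + 4, R := 117):
  R = 117
  E = 138 + 4 = 142
  K = 216 + 5·142 = 926
  M = 248 + 2·117 + 4·142 − 926 = 124
Policy B (E − 6):
  R = 134
  E = 138 − 6 = 132
  K = 216 + 5·132 = 876
  M = 248 + 2·134 + 4·132 − 876 = 168
Comparing — Policy A: M=124, Policy B: M=168. Highest is 168 (Policy B).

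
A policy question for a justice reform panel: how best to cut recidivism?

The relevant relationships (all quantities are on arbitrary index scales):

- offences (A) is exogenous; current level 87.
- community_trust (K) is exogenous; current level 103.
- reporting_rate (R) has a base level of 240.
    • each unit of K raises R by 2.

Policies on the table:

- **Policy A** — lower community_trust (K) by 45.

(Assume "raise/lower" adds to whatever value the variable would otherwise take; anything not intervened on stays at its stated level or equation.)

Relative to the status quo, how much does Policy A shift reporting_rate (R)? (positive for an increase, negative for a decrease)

-90

Baseline:
  K = 103
  R = 240 + 2·103 = 446
Policy A (K − 45):
  K = 103 − 45 = 58
  R = 240 + 2·58 = 356
Change in R: 356 − 446 = -90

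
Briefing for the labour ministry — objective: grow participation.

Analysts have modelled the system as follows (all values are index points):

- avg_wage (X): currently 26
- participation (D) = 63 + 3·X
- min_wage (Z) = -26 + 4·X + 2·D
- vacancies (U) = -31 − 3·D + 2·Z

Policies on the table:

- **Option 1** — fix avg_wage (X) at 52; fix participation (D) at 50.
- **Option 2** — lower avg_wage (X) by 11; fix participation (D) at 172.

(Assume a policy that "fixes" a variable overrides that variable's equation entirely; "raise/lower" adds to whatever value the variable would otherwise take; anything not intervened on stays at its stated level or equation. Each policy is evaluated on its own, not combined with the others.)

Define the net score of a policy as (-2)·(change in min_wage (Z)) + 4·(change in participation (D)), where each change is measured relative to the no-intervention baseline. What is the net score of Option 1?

Baseline:
  X = 26
  D = 63 + 3·26 = 141
  Z = -26 + 4·26 + 2·141 = 360
Option 1 (X := 52, D := 50):
  X = 52
  D = 50
  Z = -26 + 4·52 + 2·50 = 282
ΔZ = 282 − 360 = -78; ΔD = 50 − 141 = -91
Score = (-2)·(-78) + 4·(-91) = -208

-208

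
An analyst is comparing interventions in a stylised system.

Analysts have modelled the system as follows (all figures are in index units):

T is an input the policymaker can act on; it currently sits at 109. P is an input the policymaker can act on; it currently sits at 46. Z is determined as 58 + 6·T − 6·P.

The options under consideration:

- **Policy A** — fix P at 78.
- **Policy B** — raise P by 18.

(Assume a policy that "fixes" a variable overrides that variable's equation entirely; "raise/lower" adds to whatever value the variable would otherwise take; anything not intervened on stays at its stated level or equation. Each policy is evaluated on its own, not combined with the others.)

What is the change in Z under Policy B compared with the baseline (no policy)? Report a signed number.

-108

Baseline:
  T = 109
  P = 46
  Z = 58 + 6·109 − 6·46 = 436
Policy B (P + 18):
  T = 109
  P = 46 + 18 = 64
  Z = 58 + 6·109 − 6·64 = 328
Change in Z: 328 − 436 = -108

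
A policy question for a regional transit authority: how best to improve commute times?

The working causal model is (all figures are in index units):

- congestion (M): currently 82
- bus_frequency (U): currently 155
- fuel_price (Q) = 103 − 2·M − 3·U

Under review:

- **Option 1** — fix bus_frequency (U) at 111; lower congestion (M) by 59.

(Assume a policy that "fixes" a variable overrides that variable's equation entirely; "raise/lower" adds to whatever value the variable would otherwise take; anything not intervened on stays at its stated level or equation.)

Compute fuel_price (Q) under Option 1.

Option 1 (U := 111, M − 59):
  M = 82 − 59 = 23
  U = 111
  Q = 103 − 2·23 − 3·111 = -276

-276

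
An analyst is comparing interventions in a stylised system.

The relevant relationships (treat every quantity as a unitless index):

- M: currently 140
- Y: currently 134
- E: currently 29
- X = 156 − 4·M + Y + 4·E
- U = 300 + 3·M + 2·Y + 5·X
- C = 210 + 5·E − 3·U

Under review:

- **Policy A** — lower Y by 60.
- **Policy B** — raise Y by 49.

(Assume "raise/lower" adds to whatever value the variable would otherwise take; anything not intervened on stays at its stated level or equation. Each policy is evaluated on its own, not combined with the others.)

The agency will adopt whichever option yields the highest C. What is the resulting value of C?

Policy A (Y − 60):
  M = 140
  Y = 134 − 60 = 74
  E = 29
  X = 156 − 4·140 + 74 + 4·29 = -214
  U = 300 + 3·140 + 2·74 + 5·(-214) = -202
  C = 210 + 5·29 − 3·(-202) = 961
Policy B (Y + 49):
  M = 140
  Y = 134 + 49 = 183
  E = 29
  X = 156 − 4·140 + 183 + 4·29 = -105
  U = 300 + 3·140 + 2·183 + 5·(-105) = 561
  C = 210 + 5·29 − 3·561 = -1328
Comparing — Policy A: C=961, Policy B: C=-1328. Highest is 961 (Policy A).

961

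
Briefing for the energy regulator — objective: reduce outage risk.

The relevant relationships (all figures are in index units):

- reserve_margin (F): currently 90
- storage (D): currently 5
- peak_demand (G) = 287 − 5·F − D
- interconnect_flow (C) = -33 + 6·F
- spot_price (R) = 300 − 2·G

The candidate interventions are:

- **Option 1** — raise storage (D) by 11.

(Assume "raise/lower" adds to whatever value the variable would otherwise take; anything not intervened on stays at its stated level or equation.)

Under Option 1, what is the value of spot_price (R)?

Option 1 (D + 11):
  F = 90
  D = 5 + 11 = 16
  G = 287 − 5·90 − 16 = -179
  R = 300 − 2·(-179) = 658

658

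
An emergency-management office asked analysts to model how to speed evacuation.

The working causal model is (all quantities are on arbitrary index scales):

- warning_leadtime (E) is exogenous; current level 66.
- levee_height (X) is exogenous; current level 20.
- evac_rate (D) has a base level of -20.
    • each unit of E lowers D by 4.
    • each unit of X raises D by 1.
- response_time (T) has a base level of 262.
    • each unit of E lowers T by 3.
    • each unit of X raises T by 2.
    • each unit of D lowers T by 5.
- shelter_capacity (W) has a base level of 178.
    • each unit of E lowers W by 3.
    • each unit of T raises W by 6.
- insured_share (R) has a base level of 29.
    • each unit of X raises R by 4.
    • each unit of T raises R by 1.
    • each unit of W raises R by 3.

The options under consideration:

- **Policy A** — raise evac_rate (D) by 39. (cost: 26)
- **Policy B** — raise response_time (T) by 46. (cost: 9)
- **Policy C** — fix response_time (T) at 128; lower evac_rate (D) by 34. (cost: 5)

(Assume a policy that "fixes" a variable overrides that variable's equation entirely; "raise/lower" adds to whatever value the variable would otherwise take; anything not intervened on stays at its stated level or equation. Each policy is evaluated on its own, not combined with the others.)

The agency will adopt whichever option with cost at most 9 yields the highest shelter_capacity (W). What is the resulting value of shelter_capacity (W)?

Policy B (T + 46):
  E = 66
  X = 20
  D = -20 − 4·66 + 20 = -264
  T = 262 − 3·66 + 2·20 − 5·(-264) (+46 from intervention) = 1470
  W = 178 − 3·66 + 6·1470 = 8800
Policy C (T := 128, D − 34):
  E = 66
  X = 20
  D = -20 − 4·66 + 20 (−34 from intervention) = -298
  T = 128
  W = 178 − 3·66 + 6·128 = 748
Comparing — Policy B: W=8800, Policy C: W=748. Highest is 8800 (Policy B).

8800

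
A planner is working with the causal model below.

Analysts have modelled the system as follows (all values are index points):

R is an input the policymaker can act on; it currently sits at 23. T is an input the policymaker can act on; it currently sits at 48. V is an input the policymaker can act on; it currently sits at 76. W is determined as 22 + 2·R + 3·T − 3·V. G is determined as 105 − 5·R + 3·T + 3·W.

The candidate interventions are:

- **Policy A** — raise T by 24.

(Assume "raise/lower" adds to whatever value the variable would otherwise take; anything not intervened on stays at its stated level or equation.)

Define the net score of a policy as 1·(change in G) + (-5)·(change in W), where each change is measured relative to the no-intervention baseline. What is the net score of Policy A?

Baseline:
  R = 23
  T = 48
  V = 76
  W = 22 + 2·23 + 3·48 − 3·76 = -16
  G = 105 − 5·23 + 3·48 + 3·(-16) = 86
Policy A (T + 24):
  R = 23
  T = 48 + 24 = 72
  V = 76
  W = 22 + 2·23 + 3·72 − 3·76 = 56
  G = 105 − 5·23 + 3·72 + 3·56 = 374
ΔG = 374 − 86 = 288; ΔW = 56 − (-16) = 72
Score = 1·288 + (-5)·72 = -72

-72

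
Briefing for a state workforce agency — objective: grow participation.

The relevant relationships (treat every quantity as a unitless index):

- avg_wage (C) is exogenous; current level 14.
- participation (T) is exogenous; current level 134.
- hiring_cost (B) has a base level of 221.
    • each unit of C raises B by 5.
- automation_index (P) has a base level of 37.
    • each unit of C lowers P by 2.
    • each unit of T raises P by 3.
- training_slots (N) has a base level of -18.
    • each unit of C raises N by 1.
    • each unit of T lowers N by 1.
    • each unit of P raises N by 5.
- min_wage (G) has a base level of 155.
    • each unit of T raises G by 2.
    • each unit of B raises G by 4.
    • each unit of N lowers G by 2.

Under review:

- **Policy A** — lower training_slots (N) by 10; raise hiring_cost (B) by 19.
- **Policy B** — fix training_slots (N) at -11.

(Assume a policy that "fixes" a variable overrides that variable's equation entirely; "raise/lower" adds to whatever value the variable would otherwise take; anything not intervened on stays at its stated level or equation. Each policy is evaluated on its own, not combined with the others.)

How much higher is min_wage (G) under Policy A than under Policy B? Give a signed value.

-3760

Policy A (N − 10, B + 19):
  C = 14
  T = 134
  B = 221 + 5·14 (+19 from intervention) = 310
  P = 37 − 2·14 + 3·134 = 411
  N = -18 + 14 − 134 + 5·411 (−10 from intervention) = 1907
  G = 155 + 2·134 + 4·310 − 2·1907 = -2151
Policy B (N := -11):
  C = 14
  T = 134
  B = 221 + 5·14 = 291
  P = 37 − 2·14 + 3·134 = 411
  N = -11
  G = 155 + 2·134 + 4·291 − 2·(-11) = 1609
G: -2151 − 1609 = -3760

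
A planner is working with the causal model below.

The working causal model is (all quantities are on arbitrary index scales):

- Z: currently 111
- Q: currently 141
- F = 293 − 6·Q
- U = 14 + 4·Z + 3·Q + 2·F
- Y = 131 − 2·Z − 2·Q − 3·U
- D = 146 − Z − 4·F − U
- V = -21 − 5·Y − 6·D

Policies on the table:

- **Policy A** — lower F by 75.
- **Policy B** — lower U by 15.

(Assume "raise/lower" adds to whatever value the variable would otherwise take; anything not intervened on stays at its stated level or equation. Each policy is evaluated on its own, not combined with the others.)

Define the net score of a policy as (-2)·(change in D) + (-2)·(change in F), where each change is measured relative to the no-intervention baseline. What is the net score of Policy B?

-30

Baseline:
  Z = 111
  Q = 141
  F = 293 − 6·141 = -553
  U = 14 + 4·111 + 3·141 + 2·(-553) = -225
  D = 146 − 111 − 4·(-553) − (-225) = 2472
Policy B (U − 15):
  Z = 111
  Q = 141
  F = 293 − 6·141 = -553
  U = 14 + 4·111 + 3·141 + 2·(-553) (−15 from intervention) = -240
  D = 146 − 111 − 4·(-553) − (-240) = 2487
ΔD = 2487 − 2472 = 15; ΔF = -553 − (-553) = 0
Score = (-2)·15 + (-2)·0 = -30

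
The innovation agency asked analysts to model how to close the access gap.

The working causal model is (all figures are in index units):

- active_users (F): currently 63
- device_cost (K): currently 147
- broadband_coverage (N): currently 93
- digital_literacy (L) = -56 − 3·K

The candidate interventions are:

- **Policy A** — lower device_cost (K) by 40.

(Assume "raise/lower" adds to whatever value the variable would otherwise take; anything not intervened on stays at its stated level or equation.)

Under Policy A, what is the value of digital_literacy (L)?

Policy A (K − 40):
  K = 147 − 40 = 107
  L = -56 − 3·107 = -377

-377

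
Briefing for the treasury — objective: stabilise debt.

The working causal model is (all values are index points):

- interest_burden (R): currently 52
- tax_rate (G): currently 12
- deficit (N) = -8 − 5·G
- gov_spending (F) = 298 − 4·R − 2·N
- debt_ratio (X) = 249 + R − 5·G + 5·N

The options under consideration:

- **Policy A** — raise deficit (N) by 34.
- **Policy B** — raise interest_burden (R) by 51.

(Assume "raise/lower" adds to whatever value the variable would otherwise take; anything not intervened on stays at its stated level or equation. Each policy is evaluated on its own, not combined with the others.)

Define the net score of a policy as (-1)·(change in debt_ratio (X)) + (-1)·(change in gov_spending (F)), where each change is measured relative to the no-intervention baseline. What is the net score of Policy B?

153

Baseline:
  R = 52
  G = 12
  N = -8 − 5·12 = -68
  F = 298 − 4·52 − 2·(-68) = 226
  X = 249 + 52 − 5·12 + 5·(-68) = -99
Policy B (R + 51):
  R = 52 + 51 = 103
  G = 12
  N = -8 − 5·12 = -68
  F = 298 − 4·103 − 2·(-68) = 22
  X = 249 + 103 − 5·12 + 5·(-68) = -48
ΔX = -48 − (-99) = 51; ΔF = 22 − 226 = -204
Score = (-1)·51 + (-1)·(-204) = 153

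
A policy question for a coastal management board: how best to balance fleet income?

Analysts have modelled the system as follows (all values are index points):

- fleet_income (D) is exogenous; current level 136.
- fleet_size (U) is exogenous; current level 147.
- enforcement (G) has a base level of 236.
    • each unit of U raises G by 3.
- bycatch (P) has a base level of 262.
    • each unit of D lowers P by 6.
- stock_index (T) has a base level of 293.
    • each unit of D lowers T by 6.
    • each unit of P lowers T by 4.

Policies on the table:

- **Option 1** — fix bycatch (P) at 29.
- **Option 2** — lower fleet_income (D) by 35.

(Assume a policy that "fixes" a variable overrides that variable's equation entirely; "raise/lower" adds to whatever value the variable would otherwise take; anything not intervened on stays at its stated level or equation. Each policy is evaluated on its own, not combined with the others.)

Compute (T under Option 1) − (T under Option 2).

Option 1 (P := 29):
  D = 136
  P = 29
  T = 293 − 6·136 − 4·29 = -639
Option 2 (D − 35):
  D = 136 − 35 = 101
  P = 262 − 6·101 = -344
  T = 293 − 6·101 − 4·(-344) = 1063
T: -639 − 1063 = -1702

-1702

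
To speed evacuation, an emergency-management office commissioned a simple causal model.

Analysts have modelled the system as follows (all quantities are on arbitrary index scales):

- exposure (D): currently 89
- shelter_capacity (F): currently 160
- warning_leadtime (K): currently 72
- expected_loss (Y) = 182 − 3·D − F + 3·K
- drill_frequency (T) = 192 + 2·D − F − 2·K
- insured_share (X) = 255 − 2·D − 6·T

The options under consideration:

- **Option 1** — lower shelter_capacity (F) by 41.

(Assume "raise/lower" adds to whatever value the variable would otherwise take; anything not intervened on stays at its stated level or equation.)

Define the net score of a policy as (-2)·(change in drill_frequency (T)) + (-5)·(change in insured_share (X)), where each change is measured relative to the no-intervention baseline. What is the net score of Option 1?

1148

Baseline:
  D = 89
  F = 160
  K = 72
  T = 192 + 2·89 − 160 − 2·72 = 66
  X = 255 − 2·89 − 6·66 = -319
Option 1 (F − 41):
  D = 89
  F = 160 − 41 = 119
  K = 72
  T = 192 + 2·89 − 119 − 2·72 = 107
  X = 255 − 2·89 − 6·107 = -565
ΔT = 107 − 66 = 41; ΔX = -565 − (-319) = -246
Score = (-2)·41 + (-5)·(-246) = 1148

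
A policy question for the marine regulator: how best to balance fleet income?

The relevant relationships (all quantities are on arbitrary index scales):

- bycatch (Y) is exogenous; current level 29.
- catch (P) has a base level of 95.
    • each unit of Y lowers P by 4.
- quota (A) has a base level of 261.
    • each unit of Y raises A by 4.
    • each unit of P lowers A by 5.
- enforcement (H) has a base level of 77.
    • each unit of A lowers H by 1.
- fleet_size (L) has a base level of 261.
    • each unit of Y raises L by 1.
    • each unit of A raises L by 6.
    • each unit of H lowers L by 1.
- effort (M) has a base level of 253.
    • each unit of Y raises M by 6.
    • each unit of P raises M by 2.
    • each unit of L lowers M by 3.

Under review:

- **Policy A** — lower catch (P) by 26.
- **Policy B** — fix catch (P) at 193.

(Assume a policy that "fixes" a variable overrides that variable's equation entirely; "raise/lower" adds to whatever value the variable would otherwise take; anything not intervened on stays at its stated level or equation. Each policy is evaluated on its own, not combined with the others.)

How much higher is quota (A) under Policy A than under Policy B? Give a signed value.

1200

Policy A (P − 26):
  Y = 29
  P = 95 − 4·29 (−26 from intervention) = -47
  A = 261 + 4·29 − 5·(-47) = 612
Policy B (P := 193):
  Y = 29
  P = 193
  A = 261 + 4·29 − 5·193 = -588
A: 612 − (-588) = 1200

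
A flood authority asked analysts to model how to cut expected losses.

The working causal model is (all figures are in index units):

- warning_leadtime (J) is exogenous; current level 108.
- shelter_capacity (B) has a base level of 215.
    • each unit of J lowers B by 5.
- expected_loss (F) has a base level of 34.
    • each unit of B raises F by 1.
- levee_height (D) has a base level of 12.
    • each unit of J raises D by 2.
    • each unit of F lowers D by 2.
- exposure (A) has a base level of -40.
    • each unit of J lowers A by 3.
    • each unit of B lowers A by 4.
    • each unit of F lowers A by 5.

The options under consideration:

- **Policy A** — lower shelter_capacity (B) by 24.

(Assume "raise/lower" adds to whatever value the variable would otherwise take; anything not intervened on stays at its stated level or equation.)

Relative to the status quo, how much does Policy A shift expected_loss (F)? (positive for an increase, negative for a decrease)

Baseline:
  J = 108
  B = 215 − 5·108 = -325
  F = 34 + (-325) = -291
Policy A (B − 24):
  J = 108
  B = 215 − 5·108 (−24 from intervention) = -349
  F = 34 + (-349) = -315
Change in F: -315 − (-291) = -24

-24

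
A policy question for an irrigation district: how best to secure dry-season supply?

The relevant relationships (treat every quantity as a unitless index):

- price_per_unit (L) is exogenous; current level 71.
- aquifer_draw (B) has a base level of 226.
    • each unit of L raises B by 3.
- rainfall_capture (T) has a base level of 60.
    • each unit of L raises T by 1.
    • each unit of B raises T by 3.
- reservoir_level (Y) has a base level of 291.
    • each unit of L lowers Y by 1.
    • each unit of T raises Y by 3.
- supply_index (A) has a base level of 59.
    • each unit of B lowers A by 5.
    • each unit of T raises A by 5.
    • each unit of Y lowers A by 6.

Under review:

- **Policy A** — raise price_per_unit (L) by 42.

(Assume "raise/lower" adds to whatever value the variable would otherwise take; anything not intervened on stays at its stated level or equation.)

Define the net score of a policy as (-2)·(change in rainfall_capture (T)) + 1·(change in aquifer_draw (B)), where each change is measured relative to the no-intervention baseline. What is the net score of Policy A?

Baseline:
  L = 71
  B = 226 + 3·71 = 439
  T = 60 + 71 + 3·439 = 1448
Policy A (L + 42):
  L = 71 + 42 = 113
  B = 226 + 3·113 = 565
  T = 60 + 113 + 3·565 = 1868
ΔT = 1868 − 1448 = 420; ΔB = 565 − 439 = 126
Score = (-2)·420 + 1·126 = -714

-714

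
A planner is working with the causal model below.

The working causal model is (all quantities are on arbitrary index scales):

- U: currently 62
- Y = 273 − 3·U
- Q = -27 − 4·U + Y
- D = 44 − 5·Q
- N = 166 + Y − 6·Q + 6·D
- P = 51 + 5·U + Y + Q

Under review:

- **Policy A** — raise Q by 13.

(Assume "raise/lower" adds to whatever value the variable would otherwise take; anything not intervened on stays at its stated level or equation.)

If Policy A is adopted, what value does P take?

273

Policy A (Q + 13):
  U = 62
  Y = 273 − 3·62 = 87
  Q = -27 − 4·62 + 87 (+13 from intervention) = -175
  P = 51 + 5·62 + 87 + (-175) = 273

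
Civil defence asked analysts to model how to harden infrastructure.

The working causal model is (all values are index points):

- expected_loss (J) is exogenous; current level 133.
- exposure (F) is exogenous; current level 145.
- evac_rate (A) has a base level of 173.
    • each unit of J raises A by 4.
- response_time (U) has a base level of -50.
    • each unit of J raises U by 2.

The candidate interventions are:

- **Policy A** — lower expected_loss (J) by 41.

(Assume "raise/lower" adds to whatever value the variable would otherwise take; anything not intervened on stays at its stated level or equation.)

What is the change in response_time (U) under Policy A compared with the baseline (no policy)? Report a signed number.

Baseline:
  J = 133
  U = -50 + 2·133 = 216
Policy A (J − 41):
  J = 133 − 41 = 92
  U = -50 + 2·92 = 134
Change in U: 134 − 216 = -82

-82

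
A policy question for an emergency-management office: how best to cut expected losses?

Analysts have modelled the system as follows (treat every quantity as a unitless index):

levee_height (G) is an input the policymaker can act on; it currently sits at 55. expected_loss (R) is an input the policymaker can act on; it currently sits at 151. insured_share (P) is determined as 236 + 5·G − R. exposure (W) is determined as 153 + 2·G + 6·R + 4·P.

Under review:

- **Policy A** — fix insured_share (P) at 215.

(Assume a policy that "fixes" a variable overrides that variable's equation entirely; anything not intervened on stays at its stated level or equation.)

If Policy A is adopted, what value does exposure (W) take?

Policy A (P := 215):
  G = 55
  R = 151
  P = 215
  W = 153 + 2·55 + 6·151 + 4·215 = 2029

2029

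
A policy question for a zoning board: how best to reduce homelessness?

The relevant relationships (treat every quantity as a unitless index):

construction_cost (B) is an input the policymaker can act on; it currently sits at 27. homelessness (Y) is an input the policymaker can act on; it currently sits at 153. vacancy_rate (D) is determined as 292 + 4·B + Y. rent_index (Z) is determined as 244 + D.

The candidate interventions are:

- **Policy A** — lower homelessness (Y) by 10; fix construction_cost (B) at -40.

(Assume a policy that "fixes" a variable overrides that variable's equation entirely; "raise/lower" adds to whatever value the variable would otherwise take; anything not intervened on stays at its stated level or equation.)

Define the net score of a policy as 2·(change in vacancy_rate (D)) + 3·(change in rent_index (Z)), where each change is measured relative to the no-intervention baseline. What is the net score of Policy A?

Baseline:
  B = 27
  Y = 153
  D = 292 + 4·27 + 153 = 553
  Z = 244 + 553 = 797
Policy A (Y − 10, B := -40):
  B = -40
  Y = 153 − 10 = 143
  D = 292 + 4·(-40) + 143 = 275
  Z = 244 + 275 = 519
ΔD = 275 − 553 = -278; ΔZ = 519 − 797 = -278
Score = 2·(-278) + 3·(-278) = -1390

-1390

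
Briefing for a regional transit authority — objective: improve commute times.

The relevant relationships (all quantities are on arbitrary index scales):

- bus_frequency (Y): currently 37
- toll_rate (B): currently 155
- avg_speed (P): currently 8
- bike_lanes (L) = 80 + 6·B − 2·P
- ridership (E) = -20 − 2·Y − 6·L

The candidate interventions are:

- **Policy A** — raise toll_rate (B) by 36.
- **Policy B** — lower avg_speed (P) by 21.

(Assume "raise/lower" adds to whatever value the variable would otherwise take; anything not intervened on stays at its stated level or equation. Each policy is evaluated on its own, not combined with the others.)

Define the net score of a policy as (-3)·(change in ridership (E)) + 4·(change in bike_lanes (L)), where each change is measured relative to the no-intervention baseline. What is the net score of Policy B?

924

Baseline:
  Y = 37
  B = 155
  P = 8
  L = 80 + 6·155 − 2·8 = 994
  E = -20 − 2·37 − 6·994 = -6058
Policy B (P − 21):
  Y = 37
  B = 155
  P = 8 − 21 = -13
  L = 80 + 6·155 − 2·(-13) = 1036
  E = -20 − 2·37 − 6·1036 = -6310
ΔE = -6310 − (-6058) = -252; ΔL = 1036 − 994 = 42
Score = (-3)·(-252) + 4·42 = 924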